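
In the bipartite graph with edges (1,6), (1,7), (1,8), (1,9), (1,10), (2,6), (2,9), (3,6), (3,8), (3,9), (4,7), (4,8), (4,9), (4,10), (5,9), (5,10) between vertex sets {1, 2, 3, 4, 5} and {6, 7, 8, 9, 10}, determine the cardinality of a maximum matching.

Step 1: List the neighbors of each left vertex:
  1: 6, 7, 8, 9, 10
  2: 6, 9
  3: 6, 8, 9
  4: 7, 8, 9, 10
  5: 9, 10

Step 2: Greedily match left vertices, then look for augmenting paths:
  Match 1 -- 6
  Match 2 -- 9
  Match 3 -- 8
  Match 4 -- 7
  Match 5 -- 10
  No augmenting path remains.

Step 3: Verify this is maximum:
  Matching size 5 = min(|L|, |R|) = min(5, 5), which is an upper bound, so this matching is maximum.

Maximum matching: {(1,6), (2,9), (3,8), (4,7), (5,10)}
Size: 5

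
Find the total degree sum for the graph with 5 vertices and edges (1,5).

Step 1: Count edges incident to each vertex:
  deg(1) = 1 (neighbors: 5)
  deg(2) = 0 (neighbors: none)
  deg(3) = 0 (neighbors: none)
  deg(4) = 0 (neighbors: none)
  deg(5) = 1 (neighbors: 1)

Step 2: Sum all degrees:
  1 + 0 + 0 + 0 + 1 = 2

Verification: sum of degrees = 2 * |E| = 2 * 1 = 2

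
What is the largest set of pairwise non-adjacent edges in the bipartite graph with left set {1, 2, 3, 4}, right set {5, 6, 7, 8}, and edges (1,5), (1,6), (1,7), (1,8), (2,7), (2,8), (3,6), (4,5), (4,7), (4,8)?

Step 1: List the neighbors of each left vertex:
  1: 5, 6, 7, 8
  2: 7, 8
  3: 6
  4: 5, 7, 8

Step 2: Greedily match left vertices, then look for augmenting paths:
  Match 1 -- 5
  Match 2 -- 7
  Match 3 -- 6
  Match 4 -- 8
  No augmenting path remains.

Step 3: Verify this is maximum:
  Matching size 4 = min(|L|, |R|) = min(4, 4), which is an upper bound, so this matching is maximum.

Maximum matching: {(1,5), (2,7), (3,6), (4,8)}
Size: 4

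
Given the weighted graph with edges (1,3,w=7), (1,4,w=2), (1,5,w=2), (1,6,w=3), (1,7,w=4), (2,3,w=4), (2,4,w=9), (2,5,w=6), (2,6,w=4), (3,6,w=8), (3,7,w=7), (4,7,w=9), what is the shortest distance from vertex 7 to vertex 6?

Step 1: Build adjacency list with weights:
  1: 3(w=7), 4(w=2), 5(w=2), 6(w=3), 7(w=4)
  2: 3(w=4), 4(w=9), 5(w=6), 6(w=4)
  3: 1(w=7), 2(w=4), 6(w=8), 7(w=7)
  4: 1(w=2), 2(w=9), 7(w=9)
  5: 1(w=2), 2(w=6)
  6: 1(w=3), 2(w=4), 3(w=8)
  7: 1(w=4), 3(w=7), 4(w=9)

Step 2: Apply Dijkstra's algorithm from vertex 7:
  Visit vertex 7 (distance=0)
    Update dist[1] = 4
    Update dist[3] = 7
    Update dist[4] = 9
  Visit vertex 1 (distance=4)
    Update dist[4] = 6
    Update dist[5] = 6
    Update dist[6] = 7
  Visit vertex 4 (distance=6)
    Update dist[2] = 15
  Visit vertex 5 (distance=6)
    Update dist[2] = 12
  Visit vertex 3 (distance=7)
    Update dist[2] = 11
  Visit vertex 6 (distance=7)

Step 3: Shortest path: 7 -> 1 -> 6
Total weight: 4 + 3 = 7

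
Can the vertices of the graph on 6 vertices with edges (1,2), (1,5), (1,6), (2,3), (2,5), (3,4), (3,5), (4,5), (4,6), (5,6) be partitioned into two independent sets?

Step 1: Attempt 2-coloring using BFS:
  Start at vertex 1, assign color 0
  Color vertex 2 with color 1 (neighbor of 1)
  Color vertex 5 with color 1 (neighbor of 1)
  Color vertex 6 with color 1 (neighbor of 1)
  Color vertex 3 with color 0 (neighbor of 2)

Step 2: Conflict found! Vertices 2 and 5 are adjacent but have the same color.
This means the graph contains an odd cycle.

The graph is NOT bipartite.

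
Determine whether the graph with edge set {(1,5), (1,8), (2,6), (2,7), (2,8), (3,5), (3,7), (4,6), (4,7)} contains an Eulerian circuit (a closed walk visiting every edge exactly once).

Step 1: Find the degree of each vertex:
  deg(1) = 2
  deg(2) = 3
  deg(3) = 2
  deg(4) = 2
  deg(5) = 2
  deg(6) = 2
  deg(7) = 3
  deg(8) = 2

Step 2: Count vertices with odd degree:
  Odd-degree vertices: 2, 7 (2 total)

Step 3: Apply Euler's theorem:
  - Eulerian circuit exists iff graph is connected and all vertices have even degree
  - Eulerian path exists iff graph is connected and has 0 or 2 odd-degree vertices

Graph is connected with exactly 2 odd-degree vertices (2, 7).
Eulerian path exists (starting and ending at the odd-degree vertices), but no Eulerian circuit.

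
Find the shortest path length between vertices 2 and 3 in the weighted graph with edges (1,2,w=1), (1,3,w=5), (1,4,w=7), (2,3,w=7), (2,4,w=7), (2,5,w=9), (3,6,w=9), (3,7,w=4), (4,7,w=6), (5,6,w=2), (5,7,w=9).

Step 1: Build adjacency list with weights:
  1: 2(w=1), 3(w=5), 4(w=7)
  2: 1(w=1), 3(w=7), 4(w=7), 5(w=9)
  3: 1(w=5), 2(w=7), 6(w=9), 7(w=4)
  4: 1(w=7), 2(w=7), 7(w=6)
  5: 2(w=9), 6(w=2), 7(w=9)
  6: 3(w=9), 5(w=2)
  7: 3(w=4), 4(w=6), 5(w=9)

Step 2: Apply Dijkstra's algorithm from vertex 2:
  Visit vertex 2 (distance=0)
    Update dist[1] = 1
    Update dist[3] = 7
    Update dist[4] = 7
    Update dist[5] = 9
  Visit vertex 1 (distance=1)
    Update dist[3] = 6
  Visit vertex 3 (distance=6)
    Update dist[6] = 15
    Update dist[7] = 10

Step 3: Shortest path: 2 -> 1 -> 3
Total weight: 1 + 5 = 6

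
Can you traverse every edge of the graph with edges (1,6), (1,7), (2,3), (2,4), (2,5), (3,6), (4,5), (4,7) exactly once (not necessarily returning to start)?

Step 1: Find the degree of each vertex:
  deg(1) = 2
  deg(2) = 3
  deg(3) = 2
  deg(4) = 3
  deg(5) = 2
  deg(6) = 2
  deg(7) = 2

Step 2: Count vertices with odd degree:
  Odd-degree vertices: 2, 4 (2 total)

Step 3: Apply Euler's theorem:
  - Eulerian circuit exists iff graph is connected and all vertices have even degree
  - Eulerian path exists iff graph is connected and has 0 or 2 odd-degree vertices

Graph is connected with exactly 2 odd-degree vertices (2, 4).
Eulerian path exists (starting and ending at the odd-degree vertices), but no Eulerian circuit.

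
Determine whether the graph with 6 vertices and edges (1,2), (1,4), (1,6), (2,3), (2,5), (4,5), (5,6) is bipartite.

Step 1: Attempt 2-coloring using BFS:
  Start at vertex 1, assign color 0
  Color vertex 2 with color 1 (neighbor of 1)
  Color vertex 4 with color 1 (neighbor of 1)
  Color vertex 6 with color 1 (neighbor of 1)
  Color vertex 3 with color 0 (neighbor of 2)
  Color vertex 5 with color 0 (neighbor of 2)

Step 2: 2-coloring succeeded. No conflicts found.
  Set A (color 0): {1, 3, 5}
  Set B (color 1): {2, 4, 6}

The graph is bipartite with partition {1, 3, 5}, {2, 4, 6}.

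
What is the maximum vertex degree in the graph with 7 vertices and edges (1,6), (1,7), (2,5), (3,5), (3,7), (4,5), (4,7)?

Step 1: Count edges incident to each vertex:
  deg(1) = 2 (neighbors: 6, 7)
  deg(2) = 1 (neighbors: 5)
  deg(3) = 2 (neighbors: 5, 7)
  deg(4) = 2 (neighbors: 5, 7)
  deg(5) = 3 (neighbors: 2, 3, 4)
  deg(6) = 1 (neighbors: 1)
  deg(7) = 3 (neighbors: 1, 3, 4)

Step 2: Find maximum:
  max(2, 1, 2, 2, 3, 1, 3) = 3 (vertex 5)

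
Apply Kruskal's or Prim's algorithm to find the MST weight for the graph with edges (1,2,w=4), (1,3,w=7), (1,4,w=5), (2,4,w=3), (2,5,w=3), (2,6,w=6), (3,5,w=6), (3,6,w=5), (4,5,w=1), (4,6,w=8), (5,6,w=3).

Apply Kruskal's algorithm (sort edges by weight, add if no cycle):

Sorted edges by weight:
  (4,5) w=1
  (2,5) w=3
  (2,4) w=3
  (5,6) w=3
  (1,2) w=4
  (1,4) w=5
  (3,6) w=5
  (2,6) w=6
  (3,5) w=6
  (1,3) w=7
  (4,6) w=8

Add edge (4,5) w=1 -- no cycle. Running total: 1
Add edge (2,5) w=3 -- no cycle. Running total: 4
Skip edge (2,4) w=3 -- would create cycle
Add edge (5,6) w=3 -- no cycle. Running total: 7
Add edge (1,2) w=4 -- no cycle. Running total: 11
Skip edge (1,4) w=5 -- would create cycle
Add edge (3,6) w=5 -- no cycle. Running total: 16

MST edges: (4,5,w=1), (2,5,w=3), (5,6,w=3), (1,2,w=4), (3,6,w=5)
Total MST weight: 1 + 3 + 3 + 4 + 5 = 16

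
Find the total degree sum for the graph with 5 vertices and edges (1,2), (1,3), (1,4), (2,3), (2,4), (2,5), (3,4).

Step 1: Count edges incident to each vertex:
  deg(1) = 3 (neighbors: 2, 3, 4)
  deg(2) = 4 (neighbors: 1, 3, 4, 5)
  deg(3) = 3 (neighbors: 1, 2, 4)
  deg(4) = 3 (neighbors: 1, 2, 3)
  deg(5) = 1 (neighbors: 2)

Step 2: Sum all degrees:
  3 + 4 + 3 + 3 + 1 = 14

Verification: sum of degrees = 2 * |E| = 2 * 7 = 14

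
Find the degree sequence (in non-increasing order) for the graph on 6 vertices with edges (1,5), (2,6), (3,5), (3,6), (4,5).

Step 1: Count edges incident to each vertex:
  deg(1) = 1 (neighbors: 5)
  deg(2) = 1 (neighbors: 6)
  deg(3) = 2 (neighbors: 5, 6)
  deg(4) = 1 (neighbors: 5)
  deg(5) = 3 (neighbors: 1, 3, 4)
  deg(6) = 2 (neighbors: 2, 3)

Step 2: Sort degrees in non-increasing order:
  Degrees: [1, 1, 2, 1, 3, 2] -> sorted: [3, 2, 2, 1, 1, 1]

Degree sequence: [3, 2, 2, 1, 1, 1]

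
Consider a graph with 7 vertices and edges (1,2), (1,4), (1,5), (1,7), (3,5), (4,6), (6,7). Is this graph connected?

Step 1: Build adjacency list from edges:
  1: 2, 4, 5, 7
  2: 1
  3: 5
  4: 1, 6
  5: 1, 3
  6: 4, 7
  7: 1, 6

Step 2: Run BFS/DFS from vertex 1:
  Visited: {1, 2, 4, 5, 7, 6, 3}
  Reached 7 of 7 vertices

Step 3: All 7 vertices reached from vertex 1, so the graph is connected.
Answer: Yes, the graph is connected.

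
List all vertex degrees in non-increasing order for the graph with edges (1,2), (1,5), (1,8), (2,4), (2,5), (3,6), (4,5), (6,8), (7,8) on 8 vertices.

Step 1: Count edges incident to each vertex:
  deg(1) = 3 (neighbors: 2, 5, 8)
  deg(2) = 3 (neighbors: 1, 4, 5)
  deg(3) = 1 (neighbors: 6)
  deg(4) = 2 (neighbors: 2, 5)
  deg(5) = 3 (neighbors: 1, 2, 4)
  deg(6) = 2 (neighbors: 3, 8)
  deg(7) = 1 (neighbors: 8)
  deg(8) = 3 (neighbors: 1, 6, 7)

Step 2: Sort degrees in non-increasing order:
  Degrees: [3, 3, 1, 2, 3, 2, 1, 3] -> sorted: [3, 3, 3, 3, 2, 2, 1, 1]

Degree sequence: [3, 3, 3, 3, 2, 2, 1, 1]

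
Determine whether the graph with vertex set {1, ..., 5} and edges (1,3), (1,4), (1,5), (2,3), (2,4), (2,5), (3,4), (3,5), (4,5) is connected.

Step 1: Build adjacency list from edges:
  1: 3, 4, 5
  2: 3, 4, 5
  3: 1, 2, 4, 5
  4: 1, 2, 3, 5
  5: 1, 2, 3, 4

Step 2: Run BFS/DFS from vertex 1:
  Visited: {1, 3, 4, 5, 2}
  Reached 5 of 5 vertices

Step 3: All 5 vertices reached from vertex 1, so the graph is connected.
Answer: Yes, the graph is connected.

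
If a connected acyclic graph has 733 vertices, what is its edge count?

A tree on n vertices always has exactly n - 1 edges.
For n = 733: edges = 733 - 1 = 732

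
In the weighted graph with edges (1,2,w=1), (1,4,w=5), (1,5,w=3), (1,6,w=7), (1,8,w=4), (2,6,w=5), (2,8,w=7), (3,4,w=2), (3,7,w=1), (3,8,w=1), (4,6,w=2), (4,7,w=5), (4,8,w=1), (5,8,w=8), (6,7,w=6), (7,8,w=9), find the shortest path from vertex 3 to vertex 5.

Step 1: Build adjacency list with weights:
  1: 2(w=1), 4(w=5), 5(w=3), 6(w=7), 8(w=4)
  2: 1(w=1), 6(w=5), 8(w=7)
  3: 4(w=2), 7(w=1), 8(w=1)
  4: 1(w=5), 3(w=2), 6(w=2), 7(w=5), 8(w=1)
  5: 1(w=3), 8(w=8)
  6: 1(w=7), 2(w=5), 4(w=2), 7(w=6)
  7: 3(w=1), 4(w=5), 6(w=6), 8(w=9)
  8: 1(w=4), 2(w=7), 3(w=1), 4(w=1), 5(w=8), 7(w=9)

Step 2: Apply Dijkstra's algorithm from vertex 3:
  Visit vertex 3 (distance=0)
    Update dist[4] = 2
    Update dist[7] = 1
    Update dist[8] = 1
  Visit vertex 7 (distance=1)
    Update dist[6] = 7
  Visit vertex 8 (distance=1)
    Update dist[1] = 5
    Update dist[2] = 8
    Update dist[5] = 9
  Visit vertex 4 (distance=2)
    Update dist[6] = 4
  Visit vertex 6 (distance=4)
  Visit vertex 1 (distance=5)
    Update dist[2] = 6
    Update dist[5] = 8
  Visit vertex 2 (distance=6)
  Visit vertex 5 (distance=8)

Step 3: Shortest path: 3 -> 8 -> 1 -> 5
Total weight: 1 + 4 + 3 = 8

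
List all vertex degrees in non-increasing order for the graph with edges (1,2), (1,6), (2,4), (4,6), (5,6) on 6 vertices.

Step 1: Count edges incident to each vertex:
  deg(1) = 2 (neighbors: 2, 6)
  deg(2) = 2 (neighbors: 1, 4)
  deg(3) = 0 (neighbors: none)
  deg(4) = 2 (neighbors: 2, 6)
  deg(5) = 1 (neighbors: 6)
  deg(6) = 3 (neighbors: 1, 4, 5)

Step 2: Sort degrees in non-increasing order:
  Degrees: [2, 2, 0, 2, 1, 3] -> sorted: [3, 2, 2, 2, 1, 0]

Degree sequence: [3, 2, 2, 2, 1, 0]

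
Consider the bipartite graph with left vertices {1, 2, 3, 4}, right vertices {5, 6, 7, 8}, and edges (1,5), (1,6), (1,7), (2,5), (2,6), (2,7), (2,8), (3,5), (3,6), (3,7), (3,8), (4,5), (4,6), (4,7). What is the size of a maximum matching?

Step 1: List the neighbors of each left vertex:
  1: 5, 6, 7
  2: 5, 6, 7, 8
  3: 5, 6, 7, 8
  4: 5, 6, 7

Step 2: Greedily match left vertices, then look for augmenting paths:
  Match 1 -- 5
  Match 2 -- 8
  Match 3 -- 7
  Match 4 -- 6
  No augmenting path remains.

Step 3: Verify this is maximum:
  Matching size 4 = min(|L|, |R|) = min(4, 4), which is an upper bound, so this matching is maximum.

Maximum matching: {(1,5), (2,8), (3,7), (4,6)}
Size: 4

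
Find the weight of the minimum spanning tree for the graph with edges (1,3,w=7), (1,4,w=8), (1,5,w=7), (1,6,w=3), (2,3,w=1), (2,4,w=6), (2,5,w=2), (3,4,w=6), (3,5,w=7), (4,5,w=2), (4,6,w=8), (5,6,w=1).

Apply Kruskal's algorithm (sort edges by weight, add if no cycle):

Sorted edges by weight:
  (2,3) w=1
  (5,6) w=1
  (2,5) w=2
  (4,5) w=2
  (1,6) w=3
  (2,4) w=6
  (3,4) w=6
  (1,5) w=7
  (1,3) w=7
  (3,5) w=7
  (1,4) w=8
  (4,6) w=8

Add edge (2,3) w=1 -- no cycle. Running total: 1
Add edge (5,6) w=1 -- no cycle. Running total: 2
Add edge (2,5) w=2 -- no cycle. Running total: 4
Add edge (4,5) w=2 -- no cycle. Running total: 6
Add edge (1,6) w=3 -- no cycle. Running total: 9

MST edges: (2,3,w=1), (5,6,w=1), (2,5,w=2), (4,5,w=2), (1,6,w=3)
Total MST weight: 1 + 1 + 2 + 2 + 3 = 9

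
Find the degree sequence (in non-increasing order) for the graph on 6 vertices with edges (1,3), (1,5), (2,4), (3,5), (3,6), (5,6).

Step 1: Count edges incident to each vertex:
  deg(1) = 2 (neighbors: 3, 5)
  deg(2) = 1 (neighbors: 4)
  deg(3) = 3 (neighbors: 1, 5, 6)
  deg(4) = 1 (neighbors: 2)
  deg(5) = 3 (neighbors: 1, 3, 6)
  deg(6) = 2 (neighbors: 3, 5)

Step 2: Sort degrees in non-increasing order:
  Degrees: [2, 1, 3, 1, 3, 2] -> sorted: [3, 3, 2, 2, 1, 1]

Degree sequence: [3, 3, 2, 2, 1, 1]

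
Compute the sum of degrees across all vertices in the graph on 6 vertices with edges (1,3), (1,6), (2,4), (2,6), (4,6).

Step 1: Count edges incident to each vertex:
  deg(1) = 2 (neighbors: 3, 6)
  deg(2) = 2 (neighbors: 4, 6)
  deg(3) = 1 (neighbors: 1)
  deg(4) = 2 (neighbors: 2, 6)
  deg(5) = 0 (neighbors: none)
  deg(6) = 3 (neighbors: 1, 2, 4)

Step 2: Sum all degrees:
  2 + 2 + 1 + 2 + 0 + 3 = 10

Verification: sum of degrees = 2 * |E| = 2 * 5 = 10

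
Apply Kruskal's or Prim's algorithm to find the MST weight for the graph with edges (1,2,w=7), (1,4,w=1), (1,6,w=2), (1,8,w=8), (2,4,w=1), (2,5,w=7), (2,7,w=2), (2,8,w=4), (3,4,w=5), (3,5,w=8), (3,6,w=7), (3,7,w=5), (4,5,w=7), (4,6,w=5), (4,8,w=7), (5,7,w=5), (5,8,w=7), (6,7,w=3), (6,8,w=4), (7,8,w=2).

Apply Kruskal's algorithm (sort edges by weight, add if no cycle):

Sorted edges by weight:
  (1,4) w=1
  (2,4) w=1
  (1,6) w=2
  (2,7) w=2
  (7,8) w=2
  (6,7) w=3
  (2,8) w=4
  (6,8) w=4
  (3,7) w=5
  (3,4) w=5
  (4,6) w=5
  (5,7) w=5
  (1,2) w=7
  (2,5) w=7
  (3,6) w=7
  (4,5) w=7
  (4,8) w=7
  (5,8) w=7
  (1,8) w=8
  (3,5) w=8

Add edge (1,4) w=1 -- no cycle. Running total: 1
Add edge (2,4) w=1 -- no cycle. Running total: 2
Add edge (1,6) w=2 -- no cycle. Running total: 4
Add edge (2,7) w=2 -- no cycle. Running total: 6
Add edge (7,8) w=2 -- no cycle. Running total: 8
Skip edge (6,7) w=3 -- would create cycle
Skip edge (2,8) w=4 -- would create cycle
Skip edge (6,8) w=4 -- would create cycle
Add edge (3,7) w=5 -- no cycle. Running total: 13
Skip edge (3,4) w=5 -- would create cycle
Skip edge (4,6) w=5 -- would create cycle
Add edge (5,7) w=5 -- no cycle. Running total: 18

MST edges: (1,4,w=1), (2,4,w=1), (1,6,w=2), (2,7,w=2), (7,8,w=2), (3,7,w=5), (5,7,w=5)
Total MST weight: 1 + 1 + 2 + 2 + 2 + 5 + 5 = 18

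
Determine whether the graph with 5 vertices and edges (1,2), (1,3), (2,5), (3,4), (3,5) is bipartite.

Step 1: Attempt 2-coloring using BFS:
  Start at vertex 1, assign color 0
  Color vertex 2 with color 1 (neighbor of 1)
  Color vertex 3 with color 1 (neighbor of 1)
  Color vertex 5 with color 0 (neighbor of 2)
  Color vertex 4 with color 0 (neighbor of 3)

Step 2: 2-coloring succeeded. No conflicts found.
  Set A (color 0): {1, 4, 5}
  Set B (color 1): {2, 3}

The graph is bipartite with partition {1, 4, 5}, {2, 3}.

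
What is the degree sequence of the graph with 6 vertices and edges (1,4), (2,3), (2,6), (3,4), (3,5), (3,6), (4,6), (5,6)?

Step 1: Count edges incident to each vertex:
  deg(1) = 1 (neighbors: 4)
  deg(2) = 2 (neighbors: 3, 6)
  deg(3) = 4 (neighbors: 2, 4, 5, 6)
  deg(4) = 3 (neighbors: 1, 3, 6)
  deg(5) = 2 (neighbors: 3, 6)
  deg(6) = 4 (neighbors: 2, 3, 4, 5)

Step 2: Sort degrees in non-increasing order:
  Degrees: [1, 2, 4, 3, 2, 4] -> sorted: [4, 4, 3, 2, 2, 1]

Degree sequence: [4, 4, 3, 2, 2, 1]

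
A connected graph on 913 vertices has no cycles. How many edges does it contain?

A tree on n vertices always has exactly n - 1 edges.
For n = 913: edges = 913 - 1 = 912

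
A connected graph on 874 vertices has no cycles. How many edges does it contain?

A tree on n vertices always has exactly n - 1 edges.
For n = 874: edges = 874 - 1 = 873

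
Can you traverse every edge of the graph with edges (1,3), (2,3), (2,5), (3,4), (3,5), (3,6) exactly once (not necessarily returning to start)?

Step 1: Find the degree of each vertex:
  deg(1) = 1
  deg(2) = 2
  deg(3) = 5
  deg(4) = 1
  deg(5) = 2
  deg(6) = 1

Step 2: Count vertices with odd degree:
  Odd-degree vertices: 1, 3, 4, 6 (4 total)

Step 3: Apply Euler's theorem:
  - Eulerian circuit exists iff graph is connected and all vertices have even degree
  - Eulerian path exists iff graph is connected and has 0 or 2 odd-degree vertices

Graph has 4 odd-degree vertices (need 0 or 2).
Neither Eulerian path nor Eulerian circuit exists.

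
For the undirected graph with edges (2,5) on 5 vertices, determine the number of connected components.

Step 1: Build adjacency list from edges:
  1: (none)
  2: 5
  3: (none)
  4: (none)
  5: 2

Step 2: Run BFS/DFS from vertex 1:
  Visited: {1}
  Reached 1 of 5 vertices

Step 3: Only 1 of 5 vertices reached. Graph is disconnected.
Connected components: {1}, {2, 5}, {3}, {4}
Number of connected components: 4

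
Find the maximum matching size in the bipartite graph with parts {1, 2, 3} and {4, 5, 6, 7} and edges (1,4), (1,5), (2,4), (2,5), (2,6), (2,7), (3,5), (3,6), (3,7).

Step 1: List the neighbors of each left vertex:
  1: 4, 5
  2: 4, 5, 6, 7
  3: 5, 6, 7

Step 2: Greedily match left vertices, then look for augmenting paths:
  Match 1 -- 4
  Match 2 -- 5
  Match 3 -- 6
  No augmenting path remains.

Step 3: Verify this is maximum:
  Matching size 3 = min(|L|, |R|) = min(3, 4), which is an upper bound, so this matching is maximum.

Maximum matching: {(1,4), (2,5), (3,6)}
Size: 3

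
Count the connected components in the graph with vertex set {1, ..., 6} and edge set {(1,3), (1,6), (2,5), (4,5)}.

Step 1: Build adjacency list from edges:
  1: 3, 6
  2: 5
  3: 1
  4: 5
  5: 2, 4
  6: 1

Step 2: Run BFS/DFS from vertex 1:
  Visited: {1, 3, 6}
  Reached 3 of 6 vertices

Step 3: Only 3 of 6 vertices reached. Graph is disconnected.
Connected components: {1, 3, 6}, {2, 4, 5}
Number of connected components: 2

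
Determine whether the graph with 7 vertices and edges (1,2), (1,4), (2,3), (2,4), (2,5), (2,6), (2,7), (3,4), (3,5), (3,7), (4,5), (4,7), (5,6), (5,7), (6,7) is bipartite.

Step 1: Attempt 2-coloring using BFS:
  Start at vertex 1, assign color 0
  Color vertex 2 with color 1 (neighbor of 1)
  Color vertex 4 with color 1 (neighbor of 1)
  Color vertex 3 with color 0 (neighbor of 2)

Step 2: Conflict found! Vertices 2 and 4 are adjacent but have the same color.
This means the graph contains an odd cycle.

The graph is NOT bipartite.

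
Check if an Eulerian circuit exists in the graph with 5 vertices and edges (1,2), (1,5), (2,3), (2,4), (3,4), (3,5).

Step 1: Find the degree of each vertex:
  deg(1) = 2
  deg(2) = 3
  deg(3) = 3
  deg(4) = 2
  deg(5) = 2

Step 2: Count vertices with odd degree:
  Odd-degree vertices: 2, 3 (2 total)

Step 3: Apply Euler's theorem:
  - Eulerian circuit exists iff graph is connected and all vertices have even degree
  - Eulerian path exists iff graph is connected and has 0 or 2 odd-degree vertices

Graph is connected with exactly 2 odd-degree vertices (2, 3).
Eulerian path exists (starting and ending at the odd-degree vertices), but no Eulerian circuit.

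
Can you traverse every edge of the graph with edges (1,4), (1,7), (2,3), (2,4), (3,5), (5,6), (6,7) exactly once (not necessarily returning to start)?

Step 1: Find the degree of each vertex:
  deg(1) = 2
  deg(2) = 2
  deg(3) = 2
  deg(4) = 2
  deg(5) = 2
  deg(6) = 2
  deg(7) = 2

Step 2: Count vertices with odd degree:
  All vertices have even degree (0 odd-degree vertices)

Step 3: Apply Euler's theorem:
  - Eulerian circuit exists iff graph is connected and all vertices have even degree
  - Eulerian path exists iff graph is connected and has 0 or 2 odd-degree vertices

Graph is connected with 0 odd-degree vertices.
Both Eulerian circuit and Eulerian path exist.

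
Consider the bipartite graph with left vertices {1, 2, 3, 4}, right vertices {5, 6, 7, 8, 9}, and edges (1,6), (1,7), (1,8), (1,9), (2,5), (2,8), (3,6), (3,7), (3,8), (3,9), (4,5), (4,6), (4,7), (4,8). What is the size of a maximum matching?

Step 1: List the neighbors of each left vertex:
  1: 6, 7, 8, 9
  2: 5, 8
  3: 6, 7, 8, 9
  4: 5, 6, 7, 8

Step 2: Greedily match left vertices, then look for augmenting paths:
  Match 1 -- 6
  Match 2 -- 5
  Match 3 -- 7
  Match 4 -- 8
  No augmenting path remains.

Step 3: Verify this is maximum:
  Matching size 4 = min(|L|, |R|) = min(4, 5), which is an upper bound, so this matching is maximum.

Maximum matching: {(1,6), (2,5), (3,7), (4,8)}
Size: 4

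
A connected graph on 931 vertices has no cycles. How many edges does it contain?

A tree on n vertices always has exactly n - 1 edges.
For n = 931: edges = 931 - 1 = 930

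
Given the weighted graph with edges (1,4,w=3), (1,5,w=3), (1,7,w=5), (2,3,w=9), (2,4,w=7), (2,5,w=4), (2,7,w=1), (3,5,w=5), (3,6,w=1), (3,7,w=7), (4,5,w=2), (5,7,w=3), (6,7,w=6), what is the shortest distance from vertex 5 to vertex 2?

Step 1: Build adjacency list with weights:
  1: 4(w=3), 5(w=3), 7(w=5)
  2: 3(w=9), 4(w=7), 5(w=4), 7(w=1)
  3: 2(w=9), 5(w=5), 6(w=1), 7(w=7)
  4: 1(w=3), 2(w=7), 5(w=2)
  5: 1(w=3), 2(w=4), 3(w=5), 4(w=2), 7(w=3)
  6: 3(w=1), 7(w=6)
  7: 1(w=5), 2(w=1), 3(w=7), 5(w=3), 6(w=6)

Step 2: Apply Dijkstra's algorithm from vertex 5:
  Visit vertex 5 (distance=0)
    Update dist[1] = 3
    Update dist[2] = 4
    Update dist[3] = 5
    Update dist[4] = 2
    Update dist[7] = 3
  Visit vertex 4 (distance=2)
  Visit vertex 1 (distance=3)
  Visit vertex 7 (distance=3)
    Update dist[6] = 9
  Visit vertex 2 (distance=4)

Step 3: Shortest path: 5 -> 2
Total weight: 4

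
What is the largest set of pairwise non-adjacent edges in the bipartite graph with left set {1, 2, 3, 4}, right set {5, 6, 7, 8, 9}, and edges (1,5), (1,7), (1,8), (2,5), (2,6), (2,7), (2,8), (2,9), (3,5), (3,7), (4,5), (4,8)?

Step 1: List the neighbors of each left vertex:
  1: 5, 7, 8
  2: 5, 6, 7, 8, 9
  3: 5, 7
  4: 5, 8

Step 2: Greedily match left vertices, then look for augmenting paths:
  Match 1 -- 5
  Match 2 -- 6
  Match 3 -- 7
  Match 4 -- 8
  No augmenting path remains.

Step 3: Verify this is maximum:
  Matching size 4 = min(|L|, |R|) = min(4, 5), which is an upper bound, so this matching is maximum.

Maximum matching: {(1,5), (2,6), (3,7), (4,8)}
Size: 4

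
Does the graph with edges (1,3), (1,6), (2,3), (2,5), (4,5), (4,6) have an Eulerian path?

Step 1: Find the degree of each vertex:
  deg(1) = 2
  deg(2) = 2
  deg(3) = 2
  deg(4) = 2
  deg(5) = 2
  deg(6) = 2

Step 2: Count vertices with odd degree:
  All vertices have even degree (0 odd-degree vertices)

Step 3: Apply Euler's theorem:
  - Eulerian circuit exists iff graph is connected and all vertices have even degree
  - Eulerian path exists iff graph is connected and has 0 or 2 odd-degree vertices

Graph is connected with 0 odd-degree vertices.
Both Eulerian circuit and Eulerian path exist.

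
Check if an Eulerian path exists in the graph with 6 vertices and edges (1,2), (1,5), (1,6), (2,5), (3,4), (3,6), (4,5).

Step 1: Find the degree of each vertex:
  deg(1) = 3
  deg(2) = 2
  deg(3) = 2
  deg(4) = 2
  deg(5) = 3
  deg(6) = 2

Step 2: Count vertices with odd degree:
  Odd-degree vertices: 1, 5 (2 total)

Step 3: Apply Euler's theorem:
  - Eulerian circuit exists iff graph is connected and all vertices have even degree
  - Eulerian path exists iff graph is connected and has 0 or 2 odd-degree vertices

Graph is connected with exactly 2 odd-degree vertices (1, 5).
Eulerian path exists (starting and ending at the odd-degree vertices), but no Eulerian circuit.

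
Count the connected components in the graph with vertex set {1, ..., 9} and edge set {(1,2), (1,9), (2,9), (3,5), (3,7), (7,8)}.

Step 1: Build adjacency list from edges:
  1: 2, 9
  2: 1, 9
  3: 5, 7
  4: (none)
  5: 3
  6: (none)
  7: 3, 8
  8: 7
  9: 1, 2

Step 2: Run BFS/DFS from vertex 1:
  Visited: {1, 2, 9}
  Reached 3 of 9 vertices

Step 3: Only 3 of 9 vertices reached. Graph is disconnected.
Connected components: {1, 2, 9}, {3, 5, 7, 8}, {4}, {6}
Number of connected components: 4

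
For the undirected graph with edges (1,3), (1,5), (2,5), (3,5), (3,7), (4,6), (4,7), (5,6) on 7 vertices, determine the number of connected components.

Step 1: Build adjacency list from edges:
  1: 3, 5
  2: 5
  3: 1, 5, 7
  4: 6, 7
  5: 1, 2, 3, 6
  6: 4, 5
  7: 3, 4

Step 2: Run BFS/DFS from vertex 1:
  Visited: {1, 3, 5, 7, 2, 6, 4}
  Reached 7 of 7 vertices

Step 3: All 7 vertices reached from vertex 1, so the graph is connected.
Number of connected components: 1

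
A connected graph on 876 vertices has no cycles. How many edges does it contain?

A tree on n vertices always has exactly n - 1 edges.
For n = 876: edges = 876 - 1 = 875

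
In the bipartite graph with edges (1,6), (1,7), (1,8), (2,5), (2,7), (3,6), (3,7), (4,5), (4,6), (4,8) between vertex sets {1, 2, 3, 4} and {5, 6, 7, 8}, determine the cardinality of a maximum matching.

Step 1: List the neighbors of each left vertex:
  1: 6, 7, 8
  2: 5, 7
  3: 6, 7
  4: 5, 6, 8

Step 2: Greedily match left vertices, then look for augmenting paths:
  Match 1 -- 6
  Match 2 -- 5
  Match 3 -- 7
  Match 4 -- 8
  No augmenting path remains.

Step 3: Verify this is maximum:
  Matching size 4 = min(|L|, |R|) = min(4, 4), which is an upper bound, so this matching is maximum.

Maximum matching: {(1,6), (2,5), (3,7), (4,8)}
Size: 4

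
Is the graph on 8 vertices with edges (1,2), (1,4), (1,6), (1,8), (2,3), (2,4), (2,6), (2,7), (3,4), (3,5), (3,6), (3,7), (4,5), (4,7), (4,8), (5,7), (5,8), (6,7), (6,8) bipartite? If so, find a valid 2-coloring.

Step 1: Attempt 2-coloring using BFS:
  Start at vertex 1, assign color 0
  Color vertex 2 with color 1 (neighbor of 1)
  Color vertex 4 with color 1 (neighbor of 1)
  Color vertex 6 with color 1 (neighbor of 1)
  Color vertex 8 with color 1 (neighbor of 1)
  Color vertex 3 with color 0 (neighbor of 2)

Step 2: Conflict found! Vertices 2 and 4 are adjacent but have the same color.
This means the graph contains an odd cycle.

The graph is NOT bipartite.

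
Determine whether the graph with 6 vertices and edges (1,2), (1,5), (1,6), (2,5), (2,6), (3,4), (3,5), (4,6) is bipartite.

Step 1: Attempt 2-coloring using BFS:
  Start at vertex 1, assign color 0
  Color vertex 2 with color 1 (neighbor of 1)
  Color vertex 5 with color 1 (neighbor of 1)
  Color vertex 6 with color 1 (neighbor of 1)

Step 2: Conflict found! Vertices 2 and 5 are adjacent but have the same color.
This means the graph contains an odd cycle.

The graph is NOT bipartite.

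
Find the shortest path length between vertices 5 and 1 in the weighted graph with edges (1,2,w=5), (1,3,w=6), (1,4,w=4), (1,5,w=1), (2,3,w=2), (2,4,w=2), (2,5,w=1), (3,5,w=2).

Step 1: Build adjacency list with weights:
  1: 2(w=5), 3(w=6), 4(w=4), 5(w=1)
  2: 1(w=5), 3(w=2), 4(w=2), 5(w=1)
  3: 1(w=6), 2(w=2), 5(w=2)
  4: 1(w=4), 2(w=2)
  5: 1(w=1), 2(w=1), 3(w=2)

Step 2: Apply Dijkstra's algorithm from vertex 5:
  Visit vertex 5 (distance=0)
    Update dist[1] = 1
    Update dist[2] = 1
    Update dist[3] = 2
  Visit vertex 1 (distance=1)
    Update dist[4] = 5

Step 3: Shortest path: 5 -> 1
Total weight: 1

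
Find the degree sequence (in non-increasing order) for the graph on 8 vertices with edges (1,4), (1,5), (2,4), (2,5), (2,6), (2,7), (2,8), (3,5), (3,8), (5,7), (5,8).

Step 1: Count edges incident to each vertex:
  deg(1) = 2 (neighbors: 4, 5)
  deg(2) = 5 (neighbors: 4, 5, 6, 7, 8)
  deg(3) = 2 (neighbors: 5, 8)
  deg(4) = 2 (neighbors: 1, 2)
  deg(5) = 5 (neighbors: 1, 2, 3, 7, 8)
  deg(6) = 1 (neighbors: 2)
  deg(7) = 2 (neighbors: 2, 5)
  deg(8) = 3 (neighbors: 2, 3, 5)

Step 2: Sort degrees in non-increasing order:
  Degrees: [2, 5, 2, 2, 5, 1, 2, 3] -> sorted: [5, 5, 3, 2, 2, 2, 2, 1]

Degree sequence: [5, 5, 3, 2, 2, 2, 2, 1]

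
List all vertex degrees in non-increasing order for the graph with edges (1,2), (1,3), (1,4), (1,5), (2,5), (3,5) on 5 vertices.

Step 1: Count edges incident to each vertex:
  deg(1) = 4 (neighbors: 2, 3, 4, 5)
  deg(2) = 2 (neighbors: 1, 5)
  deg(3) = 2 (neighbors: 1, 5)
  deg(4) = 1 (neighbors: 1)
  deg(5) = 3 (neighbors: 1, 2, 3)

Step 2: Sort degrees in non-increasing order:
  Degrees: [4, 2, 2, 1, 3] -> sorted: [4, 3, 2, 2, 1]

Degree sequence: [4, 3, 2, 2, 1]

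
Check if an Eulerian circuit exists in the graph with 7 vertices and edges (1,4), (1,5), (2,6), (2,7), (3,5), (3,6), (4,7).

Step 1: Find the degree of each vertex:
  deg(1) = 2
  deg(2) = 2
  deg(3) = 2
  deg(4) = 2
  deg(5) = 2
  deg(6) = 2
  deg(7) = 2

Step 2: Count vertices with odd degree:
  All vertices have even degree (0 odd-degree vertices)

Step 3: Apply Euler's theorem:
  - Eulerian circuit exists iff graph is connected and all vertices have even degree
  - Eulerian path exists iff graph is connected and has 0 or 2 odd-degree vertices

Graph is connected with 0 odd-degree vertices.
Both Eulerian circuit and Eulerian path exist.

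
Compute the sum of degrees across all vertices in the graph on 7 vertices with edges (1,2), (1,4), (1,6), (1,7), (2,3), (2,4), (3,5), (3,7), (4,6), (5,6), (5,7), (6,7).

Step 1: Count edges incident to each vertex:
  deg(1) = 4 (neighbors: 2, 4, 6, 7)
  deg(2) = 3 (neighbors: 1, 3, 4)
  deg(3) = 3 (neighbors: 2, 5, 7)
  deg(4) = 3 (neighbors: 1, 2, 6)
  deg(5) = 3 (neighbors: 3, 6, 7)
  deg(6) = 4 (neighbors: 1, 4, 5, 7)
  deg(7) = 4 (neighbors: 1, 3, 5, 6)

Step 2: Sum all degrees:
  4 + 3 + 3 + 3 + 3 + 4 + 4 = 24

Verification: sum of degrees = 2 * |E| = 2 * 12 = 24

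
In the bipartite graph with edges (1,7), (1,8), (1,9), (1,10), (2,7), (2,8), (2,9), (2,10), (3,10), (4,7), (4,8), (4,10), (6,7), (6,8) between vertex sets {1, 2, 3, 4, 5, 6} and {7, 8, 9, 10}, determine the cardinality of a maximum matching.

Step 1: List the neighbors of each left vertex:
  1: 7, 8, 9, 10
  2: 7, 8, 9, 10
  3: 10
  4: 7, 8, 10
  5: (none)
  6: 7, 8

Step 2: Greedily match left vertices, then look for augmenting paths:
  Match 1 -- 9
  Match 2 -- 8
  Match 3 -- 10
  Match 4 -- 7
  No augmenting path remains.

Step 3: Verify this is maximum:
  Matching size 4 = min(|L|, |R|) = min(6, 4), which is an upper bound, so this matching is maximum.

Maximum matching: {(1,9), (2,8), (3,10), (4,7)}
Size: 4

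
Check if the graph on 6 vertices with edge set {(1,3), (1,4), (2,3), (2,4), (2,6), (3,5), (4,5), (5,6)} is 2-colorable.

Step 1: Attempt 2-coloring using BFS:
  Start at vertex 1, assign color 0
  Color vertex 3 with color 1 (neighbor of 1)
  Color vertex 4 with color 1 (neighbor of 1)
  Color vertex 2 with color 0 (neighbor of 3)
  Color vertex 5 with color 0 (neighbor of 3)
  Color vertex 6 with color 1 (neighbor of 2)

Step 2: 2-coloring succeeded. No conflicts found.
  Set A (color 0): {1, 2, 5}
  Set B (color 1): {3, 4, 6}

The graph is bipartite with partition {1, 2, 5}, {3, 4, 6}.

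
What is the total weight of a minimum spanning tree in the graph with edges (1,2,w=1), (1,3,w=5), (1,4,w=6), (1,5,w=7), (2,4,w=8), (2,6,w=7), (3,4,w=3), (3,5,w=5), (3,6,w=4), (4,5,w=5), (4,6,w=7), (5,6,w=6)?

Apply Kruskal's algorithm (sort edges by weight, add if no cycle):

Sorted edges by weight:
  (1,2) w=1
  (3,4) w=3
  (3,6) w=4
  (1,3) w=5
  (3,5) w=5
  (4,5) w=5
  (1,4) w=6
  (5,6) w=6
  (1,5) w=7
  (2,6) w=7
  (4,6) w=7
  (2,4) w=8

Add edge (1,2) w=1 -- no cycle. Running total: 1
Add edge (3,4) w=3 -- no cycle. Running total: 4
Add edge (3,6) w=4 -- no cycle. Running total: 8
Add edge (1,3) w=5 -- no cycle. Running total: 13
Add edge (3,5) w=5 -- no cycle. Running total: 18

MST edges: (1,2,w=1), (3,4,w=3), (3,6,w=4), (1,3,w=5), (3,5,w=5)
Total MST weight: 1 + 3 + 4 + 5 + 5 = 18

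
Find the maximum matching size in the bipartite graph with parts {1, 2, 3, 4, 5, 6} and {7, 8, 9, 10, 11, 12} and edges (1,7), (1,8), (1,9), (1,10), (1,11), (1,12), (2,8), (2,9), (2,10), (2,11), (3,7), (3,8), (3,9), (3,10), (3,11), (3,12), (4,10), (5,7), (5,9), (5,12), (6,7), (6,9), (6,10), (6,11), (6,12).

Step 1: List the neighbors of each left vertex:
  1: 7, 8, 9, 10, 11, 12
  2: 8, 9, 10, 11
  3: 7, 8, 9, 10, 11, 12
  4: 10
  5: 7, 9, 12
  6: 7, 9, 10, 11, 12

Step 2: Greedily match left vertices, then look for augmenting paths:
  Match 1 -- 7
  Match 2 -- 8
  Match 3 -- 9
  Match 4 -- 10
  Match 5 -- 12
  Match 6 -- 11
  No augmenting path remains.

Step 3: Verify this is maximum:
  Matching size 6 = min(|L|, |R|) = min(6, 6), which is an upper bound, so this matching is maximum.

Maximum matching: {(1,7), (2,8), (3,9), (4,10), (5,12), (6,11)}
Size: 6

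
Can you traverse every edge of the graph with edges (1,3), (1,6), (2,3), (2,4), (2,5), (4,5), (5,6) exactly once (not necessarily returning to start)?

Step 1: Find the degree of each vertex:
  deg(1) = 2
  deg(2) = 3
  deg(3) = 2
  deg(4) = 2
  deg(5) = 3
  deg(6) = 2

Step 2: Count vertices with odd degree:
  Odd-degree vertices: 2, 5 (2 total)

Step 3: Apply Euler's theorem:
  - Eulerian circuit exists iff graph is connected and all vertices have even degree
  - Eulerian path exists iff graph is connected and has 0 or 2 odd-degree vertices

Graph is connected with exactly 2 odd-degree vertices (2, 5).
Eulerian path exists (starting and ending at the odd-degree vertices), but no Eulerian circuit.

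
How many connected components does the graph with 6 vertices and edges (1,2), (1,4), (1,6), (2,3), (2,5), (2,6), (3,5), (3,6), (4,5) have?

Step 1: Build adjacency list from edges:
  1: 2, 4, 6
  2: 1, 3, 5, 6
  3: 2, 5, 6
  4: 1, 5
  5: 2, 3, 4
  6: 1, 2, 3

Step 2: Run BFS/DFS from vertex 1:
  Visited: {1, 2, 4, 6, 3, 5}
  Reached 6 of 6 vertices

Step 3: All 6 vertices reached from vertex 1, so the graph is connected.
Number of connected components: 1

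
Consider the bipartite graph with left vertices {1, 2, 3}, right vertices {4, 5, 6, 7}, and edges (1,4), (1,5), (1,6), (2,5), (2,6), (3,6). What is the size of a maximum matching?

Step 1: List the neighbors of each left vertex:
  1: 4, 5, 6
  2: 5, 6
  3: 6

Step 2: Greedily match left vertices, then look for augmenting paths:
  Match 1 -- 4
  Match 2 -- 5
  Match 3 -- 6
  No augmenting path remains.

Step 3: Verify this is maximum:
  Matching size 3 = min(|L|, |R|) = min(3, 4), which is an upper bound, so this matching is maximum.

Maximum matching: {(1,4), (2,5), (3,6)}
Size: 3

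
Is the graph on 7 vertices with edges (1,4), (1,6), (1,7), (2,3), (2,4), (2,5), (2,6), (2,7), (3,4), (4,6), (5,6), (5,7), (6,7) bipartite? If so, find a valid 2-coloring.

Step 1: Attempt 2-coloring using BFS:
  Start at vertex 1, assign color 0
  Color vertex 4 with color 1 (neighbor of 1)
  Color vertex 6 with color 1 (neighbor of 1)
  Color vertex 7 with color 1 (neighbor of 1)
  Color vertex 2 with color 0 (neighbor of 4)
  Color vertex 3 with color 0 (neighbor of 4)

Step 2: Conflict found! Vertices 4 and 6 are adjacent but have the same color.
This means the graph contains an odd cycle.

The graph is NOT bipartite.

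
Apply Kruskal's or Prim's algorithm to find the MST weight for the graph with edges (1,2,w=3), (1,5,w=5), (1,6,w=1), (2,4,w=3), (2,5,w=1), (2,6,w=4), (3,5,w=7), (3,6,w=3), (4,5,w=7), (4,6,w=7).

Apply Kruskal's algorithm (sort edges by weight, add if no cycle):

Sorted edges by weight:
  (1,6) w=1
  (2,5) w=1
  (1,2) w=3
  (2,4) w=3
  (3,6) w=3
  (2,6) w=4
  (1,5) w=5
  (3,5) w=7
  (4,5) w=7
  (4,6) w=7

Add edge (1,6) w=1 -- no cycle. Running total: 1
Add edge (2,5) w=1 -- no cycle. Running total: 2
Add edge (1,2) w=3 -- no cycle. Running total: 5
Add edge (2,4) w=3 -- no cycle. Running total: 8
Add edge (3,6) w=3 -- no cycle. Running total: 11

MST edges: (1,6,w=1), (2,5,w=1), (1,2,w=3), (2,4,w=3), (3,6,w=3)
Total MST weight: 1 + 1 + 3 + 3 + 3 = 11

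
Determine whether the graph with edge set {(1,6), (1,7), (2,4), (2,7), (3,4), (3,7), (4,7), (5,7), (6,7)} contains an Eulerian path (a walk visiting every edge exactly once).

Step 1: Find the degree of each vertex:
  deg(1) = 2
  deg(2) = 2
  deg(3) = 2
  deg(4) = 3
  deg(5) = 1
  deg(6) = 2
  deg(7) = 6

Step 2: Count vertices with odd degree:
  Odd-degree vertices: 4, 5 (2 total)

Step 3: Apply Euler's theorem:
  - Eulerian circuit exists iff graph is connected and all vertices have even degree
  - Eulerian path exists iff graph is connected and has 0 or 2 odd-degree vertices

Graph is connected with exactly 2 odd-degree vertices (4, 5).
Eulerian path exists (starting and ending at the odd-degree vertices), but no Eulerian circuit.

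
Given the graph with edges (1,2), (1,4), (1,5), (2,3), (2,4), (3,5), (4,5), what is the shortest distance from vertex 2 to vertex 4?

Step 1: Build adjacency list:
  1: 2, 4, 5
  2: 1, 3, 4
  3: 2, 5
  4: 1, 2, 5
  5: 1, 3, 4

Step 2: BFS from vertex 2 to find shortest path to 4:
  vertex 1 reached at distance 1
  vertex 3 reached at distance 1
  vertex 4 reached at distance 1

Step 3: Shortest path: 2 -> 4
Path length: 1 edge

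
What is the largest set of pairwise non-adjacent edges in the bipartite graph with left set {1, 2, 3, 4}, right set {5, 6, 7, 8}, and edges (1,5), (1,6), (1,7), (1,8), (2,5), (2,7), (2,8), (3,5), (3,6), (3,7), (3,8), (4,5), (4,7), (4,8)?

Step 1: List the neighbors of each left vertex:
  1: 5, 6, 7, 8
  2: 5, 7, 8
  3: 5, 6, 7, 8
  4: 5, 7, 8

Step 2: Greedily match left vertices, then look for augmenting paths:
  Match 1 -- 5
  Match 2 -- 7
  Match 3 -- 6
  Match 4 -- 8
  No augmenting path remains.

Step 3: Verify this is maximum:
  Matching size 4 = min(|L|, |R|) = min(4, 4), which is an upper bound, so this matching is maximum.

Maximum matching: {(1,5), (2,7), (3,6), (4,8)}
Size: 4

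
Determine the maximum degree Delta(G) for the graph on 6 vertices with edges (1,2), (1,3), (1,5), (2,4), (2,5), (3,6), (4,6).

Step 1: Count edges incident to each vertex:
  deg(1) = 3 (neighbors: 2, 3, 5)
  deg(2) = 3 (neighbors: 1, 4, 5)
  deg(3) = 2 (neighbors: 1, 6)
  deg(4) = 2 (neighbors: 2, 6)
  deg(5) = 2 (neighbors: 1, 2)
  deg(6) = 2 (neighbors: 3, 4)

Step 2: Find maximum:
  max(3, 3, 2, 2, 2, 2) = 3 (vertex 1)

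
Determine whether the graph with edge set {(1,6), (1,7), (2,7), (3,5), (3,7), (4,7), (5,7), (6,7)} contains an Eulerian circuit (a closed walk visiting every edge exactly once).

Step 1: Find the degree of each vertex:
  deg(1) = 2
  deg(2) = 1
  deg(3) = 2
  deg(4) = 1
  deg(5) = 2
  deg(6) = 2
  deg(7) = 6

Step 2: Count vertices with odd degree:
  Odd-degree vertices: 2, 4 (2 total)

Step 3: Apply Euler's theorem:
  - Eulerian circuit exists iff graph is connected and all vertices have even degree
  - Eulerian path exists iff graph is connected and has 0 or 2 odd-degree vertices

Graph is connected with exactly 2 odd-degree vertices (2, 4).
Eulerian path exists (starting and ending at the odd-degree vertices), but no Eulerian circuit.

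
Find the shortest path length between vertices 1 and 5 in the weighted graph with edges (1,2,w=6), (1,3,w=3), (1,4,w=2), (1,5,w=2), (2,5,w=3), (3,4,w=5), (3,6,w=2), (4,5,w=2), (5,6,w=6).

Step 1: Build adjacency list with weights:
  1: 2(w=6), 3(w=3), 4(w=2), 5(w=2)
  2: 1(w=6), 5(w=3)
  3: 1(w=3), 4(w=5), 6(w=2)
  4: 1(w=2), 3(w=5), 5(w=2)
  5: 1(w=2), 2(w=3), 4(w=2), 6(w=6)
  6: 3(w=2), 5(w=6)

Step 2: Apply Dijkstra's algorithm from vertex 1:
  Visit vertex 1 (distance=0)
    Update dist[2] = 6
    Update dist[3] = 3
    Update dist[4] = 2
    Update dist[5] = 2
  Visit vertex 4 (distance=2)
  Visit vertex 5 (distance=2)
    Update dist[2] = 5
    Update dist[6] = 8

Step 3: Shortest path: 1 -> 5
Total weight: 2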